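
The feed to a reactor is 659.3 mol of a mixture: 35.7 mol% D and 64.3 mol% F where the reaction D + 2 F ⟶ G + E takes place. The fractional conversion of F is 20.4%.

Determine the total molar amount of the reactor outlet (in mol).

616 mol

F reacted = 0.204 × 423.9 = 86.48 mol; ν_F = −2, so ξ = 86.48/2 = 43.24 mol.
Outlet amounts (n = n₀ + ν ξ):
  D: 235.4 − 1(43.24) = 192.1
  F: 423.9 − 2(43.24) = 337.4
  G: 0 + 1(43.24) = 43.24
  E: 0 + 1(43.24) = 43.24
Total out = 192.1 + 337.4 + 43.24 + 43.24 = 616.1 mol.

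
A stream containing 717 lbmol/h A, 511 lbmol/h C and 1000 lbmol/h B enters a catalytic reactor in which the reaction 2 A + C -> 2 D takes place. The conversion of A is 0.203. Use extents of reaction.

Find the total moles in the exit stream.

A reacted = 0.203 × 717 = 145.6 lbmol/h; ν_A = −2, so ξ = 145.6/2 = 72.78 lbmol/h.
Outlet amounts (n = n₀ + ν ξ):
  A: 717 − 2(72.78) = 571.4
  C: 511 − 1(72.78) = 438.2
  D: 0 + 2(72.78) = 145.6
  B: 1000 (inert)
Total out = 571.4 + 438.2 + 145.6 + 1000 = 2155 lbmol/h.

2160 lbmol/h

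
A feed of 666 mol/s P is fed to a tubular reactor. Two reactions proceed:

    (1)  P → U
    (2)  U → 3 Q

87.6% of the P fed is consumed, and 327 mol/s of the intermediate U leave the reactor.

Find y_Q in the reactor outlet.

0.653

Conversion of P: P consumed = 1ξ₁ = 0.876 × 666 → ξ₁ = 583.4 mol/s.
U balance: n_U = 0 + 1ξ₁ − 1ξ₂ = 327 → ξ₂ = (1·583.4 − 327)/1 = 256.4 mol/s.
Outlet amounts (n = n₀ + Σ ν·ξ):
  P: 666 − 1(583.4) = 82.58
  U: 0 + 1(583.4) − 1(256.4) = 327
  Q: 0 + 3(256.4) = 769.2
Total out = 1179 mol/s; y_Q = 769.2 / 1179 = 0.6526.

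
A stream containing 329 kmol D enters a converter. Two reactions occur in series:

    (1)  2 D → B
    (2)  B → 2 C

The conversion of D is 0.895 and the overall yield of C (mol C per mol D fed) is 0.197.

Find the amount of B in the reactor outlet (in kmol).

Conversion of D: D consumed = 2ξ₁ = 0.895 × 329 → ξ₁ = 147.2 kmol.
Yield of C: 2ξ₂ / 329 = 0.197 → ξ₂ = 32.41 kmol.
Outlet amounts (n = n₀ + Σ ν·ξ):
  D: 329 − 2(147.2) = 34.55
  B: 0 + 1(147.2) − 1(32.41) = 114.8
  C: 0 + 2(32.41) = 64.81

115 kmol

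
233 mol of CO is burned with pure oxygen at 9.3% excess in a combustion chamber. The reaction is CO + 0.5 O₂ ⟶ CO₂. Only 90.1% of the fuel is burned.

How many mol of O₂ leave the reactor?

22.4 mol

Stoichiometric O₂ = 0.5 × 233 = 116.5 mol; O₂ fed = 116.5 × 1.093 = 127.3 mol.
Fuel reacted = 0.901 × 233 → ξ = 209.9 mol.
Outlet (n = n₀ + ν ξ):
  CO: 233 − 1(209.9) = 23.07
  O₂: 127.3 − 0.5(209.9) = 22.37
  CO₂: 0 + 1(209.9) = 209.9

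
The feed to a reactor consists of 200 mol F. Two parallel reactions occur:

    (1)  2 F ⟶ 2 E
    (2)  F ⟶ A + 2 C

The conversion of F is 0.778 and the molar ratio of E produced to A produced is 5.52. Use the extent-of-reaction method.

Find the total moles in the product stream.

Conversion of F: F consumed = 0.778 × 200 = 155.6 mol = 2ξ₁ + 1ξ₂.
Selectivity: 2ξ₁ / (1ξ₂) = 5.52 → ξ₁ = 2.76 ξ₂.
Substitute: (2·2.76 + 1) ξ₂ = 155.6 → ξ₂ = 23.87 mol, ξ₁ = 65.87 mol.
Outlet amounts (n = n₀ + Σ ν·ξ):
  F: 200 − 2(65.87) − 1(23.87) = 44.4
  E: 0 + 2(65.87) = 131.7
  A: 0 + 1(23.87) = 23.87
  C: 0 + 2(23.87) = 47.73
Total out = 44.4 + 131.7 + 23.87 + 47.73 = 247.7 mol.

248 mol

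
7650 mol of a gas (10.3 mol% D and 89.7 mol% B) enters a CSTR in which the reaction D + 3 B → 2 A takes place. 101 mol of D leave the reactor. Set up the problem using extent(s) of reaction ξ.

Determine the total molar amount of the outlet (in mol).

6280 mol

For D: n = n₀ − 1ξ → 101 = 788 − 1ξ, giving ξ = 687 mol.
Outlet amounts (n = n₀ + ν ξ):
  D: 788 − 1(687) = 101
  B: 6862 − 3(687) = 4801
  A: 0 + 2(687) = 1374
Total out = 101 + 4801 + 1374 = 6276 mol.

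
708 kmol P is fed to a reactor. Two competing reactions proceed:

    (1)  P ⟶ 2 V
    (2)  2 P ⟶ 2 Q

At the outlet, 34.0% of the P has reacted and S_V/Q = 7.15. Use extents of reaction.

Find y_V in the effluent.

Conversion of P: P consumed = 0.34 × 708 = 240.7 kmol = 1ξ₁ + 2ξ₂.
Selectivity: 2ξ₁ / (2ξ₂) = 7.15 → ξ₁ = 7.15 ξ₂.
Substitute: (1·7.15 + 2) ξ₂ = 240.7 → ξ₂ = 26.31 kmol, ξ₁ = 188.1 kmol.
Outlet amounts (n = n₀ + Σ ν·ξ):
  P: 708 − 1(188.1) − 2(26.31) = 467.3
  V: 0 + 2(188.1) = 376.2
  Q: 0 + 2(26.31) = 52.62
Total out = 896.1 kmol; y_V = 376.2 / 896.1 = 0.4198.

0.42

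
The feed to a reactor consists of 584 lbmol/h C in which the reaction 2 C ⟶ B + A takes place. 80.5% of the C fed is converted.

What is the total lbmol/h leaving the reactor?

C reacted = 0.805 × 584 = 470.1 lbmol/h; ν_C = −2, so ξ = 470.1/2 = 235.1 lbmol/h.
Outlet amounts (n = n₀ + ν ξ):
  C: 584 − 2(235.1) = 113.9
  B: 0 + 1(235.1) = 235.1
  A: 0 + 1(235.1) = 235.1
Total out = 113.9 + 235.1 + 235.1 = 584 lbmol/h.

584 lbmol/h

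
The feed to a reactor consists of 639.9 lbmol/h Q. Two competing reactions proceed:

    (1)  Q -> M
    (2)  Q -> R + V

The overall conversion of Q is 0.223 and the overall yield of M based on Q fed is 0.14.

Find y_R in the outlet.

0.0766

Yield of M: 1ξ₁ / 639.9 = 0.14 → ξ₁ = 89.59 lbmol/h.
Conversion of Q: 1ξ₁ + 1ξ₂ = 0.223 × 639.9 = 142.7 → ξ₂ = 53.11 lbmol/h.
Outlet amounts (n = n₀ + Σ ν·ξ):
  Q: 639.9 − 1(89.59) − 1(53.11) = 497.2
  M: 0 + 1(89.59) = 89.59
  R: 0 + 1(53.11) = 53.11
  V: 0 + 1(53.11) = 53.11
Total out = 693 lbmol/h; y_R = 53.11 / 693 = 0.07664.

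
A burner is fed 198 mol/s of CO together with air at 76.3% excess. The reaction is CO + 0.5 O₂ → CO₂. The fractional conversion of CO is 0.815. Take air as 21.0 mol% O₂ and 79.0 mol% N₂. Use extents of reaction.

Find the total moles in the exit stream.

948 mol/s

Stoichiometric O₂ = 0.5 × 198 = 99 mol/s; O₂ fed = 99 × 1.763 = 174.5 mol/s.
N₂ fed = 174.5 × 79/21 = 656.6 mol/s.
Fuel reacted = 0.815 × 198 → ξ = 161.4 mol/s.
Outlet (n = n₀ + ν ξ):
  CO: 198 − 1(161.4) = 36.63
  O₂: 174.5 − 0.5(161.4) = 93.85
  N₂: 656.6 (inert)
  CO₂: 0 + 1(161.4) = 161.4
Total out = 36.63 + 93.85 + 656.6 + 161.4 = 948.4 mol/s.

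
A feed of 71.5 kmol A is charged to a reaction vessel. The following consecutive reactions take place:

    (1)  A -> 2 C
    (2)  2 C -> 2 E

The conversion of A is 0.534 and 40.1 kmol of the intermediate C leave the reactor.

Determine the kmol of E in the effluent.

36.3 kmol

Conversion of A: A consumed = 1ξ₁ = 0.534 × 71.5 → ξ₁ = 38.18 kmol.
C balance: n_C = 0 + 2ξ₁ − 2ξ₂ = 40.1 → ξ₂ = (2·38.18 − 40.1)/2 = 18.13 kmol.
Outlet amounts (n = n₀ + Σ ν·ξ):
  A: 71.5 − 1(38.18) = 33.32
  C: 0 + 2(38.18) − 2(18.13) = 40.1
  E: 0 + 2(18.13) = 36.26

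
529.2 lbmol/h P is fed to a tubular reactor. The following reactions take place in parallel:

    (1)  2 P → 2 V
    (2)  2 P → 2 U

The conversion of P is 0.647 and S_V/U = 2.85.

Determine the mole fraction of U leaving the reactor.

Conversion of P: P consumed = 0.647 × 529.2 = 342.4 lbmol/h = 2ξ₁ + 2ξ₂.
Selectivity: 2ξ₁ / (2ξ₂) = 2.85 → ξ₁ = 2.85 ξ₂.
Substitute: (2·2.85 + 2) ξ₂ = 342.4 → ξ₂ = 44.47 lbmol/h, ξ₁ = 126.7 lbmol/h.
Outlet amounts (n = n₀ + Σ ν·ξ):
  P: 529.2 − 2(126.7) − 2(44.47) = 186.8
  V: 0 + 2(126.7) = 253.5
  U: 0 + 2(44.47) = 88.93
Total out = 529.2 lbmol/h; y_U = 88.93 / 529.2 = 0.1681.

0.168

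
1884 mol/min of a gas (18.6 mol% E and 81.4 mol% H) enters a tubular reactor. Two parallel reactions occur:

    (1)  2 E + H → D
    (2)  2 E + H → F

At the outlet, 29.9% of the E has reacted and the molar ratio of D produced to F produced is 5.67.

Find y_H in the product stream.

0.832

Conversion of E: E consumed = 0.299 × 350.4 = 104.8 mol/min = 2ξ₁ + 2ξ₂.
Selectivity: 1ξ₁ / (1ξ₂) = 5.67 → ξ₁ = 5.67 ξ₂.
Substitute: (2·5.67 + 2) ξ₂ = 104.8 → ξ₂ = 7.854 mol/min, ξ₁ = 44.53 mol/min.
Outlet amounts (n = n₀ + Σ ν·ξ):
  E: 350.4 − 2(44.53) − 2(7.854) = 245.6
  H: 1534 − 1(44.53) − 1(7.854) = 1481
  D: 0 + 1(44.53) = 44.53
  F: 0 + 1(7.854) = 7.854
Total out = 1779 mol/min; y_H = 1481 / 1779 = 0.8325.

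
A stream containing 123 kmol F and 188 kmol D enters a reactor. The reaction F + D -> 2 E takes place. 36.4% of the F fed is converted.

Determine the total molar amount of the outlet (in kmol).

311 kmol

F reacted = 0.364 × 123 = 44.77 kmol; ν_F = −1, so ξ = 44.77/1 = 44.77 kmol.
Outlet amounts (n = n₀ + ν ξ):
  F: 123 − 1(44.77) = 78.23
  D: 188 − 1(44.77) = 143.2
  E: 0 + 2(44.77) = 89.54
Total out = 78.23 + 143.2 + 89.54 = 311 kmol.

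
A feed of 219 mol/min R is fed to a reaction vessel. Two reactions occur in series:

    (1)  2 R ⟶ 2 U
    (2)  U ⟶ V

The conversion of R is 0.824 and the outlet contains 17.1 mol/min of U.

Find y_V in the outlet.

Conversion of R: R consumed = 2ξ₁ = 0.824 × 219 → ξ₁ = 90.23 mol/min.
U balance: n_U = 0 + 2ξ₁ − 1ξ₂ = 17.1 → ξ₂ = (2·90.23 − 17.1)/1 = 163.4 mol/min.
Outlet amounts (n = n₀ + Σ ν·ξ):
  R: 219 − 2(90.23) = 38.54
  U: 0 + 2(90.23) − 1(163.4) = 17.1
  V: 0 + 1(163.4) = 163.4
Total out = 219 mol/min; y_V = 163.4 / 219 = 0.7459.

0.746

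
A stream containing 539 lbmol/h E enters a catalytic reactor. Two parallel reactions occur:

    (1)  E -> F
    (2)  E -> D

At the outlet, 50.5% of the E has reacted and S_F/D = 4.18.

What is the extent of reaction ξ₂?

ξ₂ = 52.5 lbmol/h

Conversion of E: E consumed = 0.505 × 539 = 272.2 lbmol/h = 1ξ₁ + 1ξ₂.
Selectivity: 1ξ₁ / (1ξ₂) = 4.18 → ξ₁ = 4.18 ξ₂.
Substitute: (1·4.18 + 1) ξ₂ = 272.2 → ξ₂ = 52.55 lbmol/h, ξ₁ = 219.6 lbmol/h.
Outlet amounts (n = n₀ + Σ ν·ξ):
  E: 539 − 1(219.6) − 1(52.55) = 266.8
  F: 0 + 1(219.6) = 219.6
  D: 0 + 1(52.55) = 52.55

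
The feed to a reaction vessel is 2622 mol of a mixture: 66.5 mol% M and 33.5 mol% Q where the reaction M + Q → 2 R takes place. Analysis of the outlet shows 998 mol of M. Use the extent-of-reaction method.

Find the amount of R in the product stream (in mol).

For M: n = n₀ − 1ξ → 998 = 1744 − 1ξ, giving ξ = 745.6 mol.
Outlet amounts (n = n₀ + ν ξ):
  M: 1744 − 1(745.6) = 998
  Q: 878.4 − 1(745.6) = 132.7
  R: 0 + 2(745.6) = 1491

1490 mol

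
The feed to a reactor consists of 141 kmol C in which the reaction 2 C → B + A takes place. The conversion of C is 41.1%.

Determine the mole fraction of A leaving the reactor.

0.205

C reacted = 0.411 × 141 = 57.95 kmol; ν_C = −2, so ξ = 57.95/2 = 28.98 kmol.
Outlet amounts (n = n₀ + ν ξ):
  C: 141 − 2(28.98) = 83.05
  B: 0 + 1(28.98) = 28.98
  A: 0 + 1(28.98) = 28.98
Total out = 141 kmol; y_A = 28.98 / 141 = 0.2055.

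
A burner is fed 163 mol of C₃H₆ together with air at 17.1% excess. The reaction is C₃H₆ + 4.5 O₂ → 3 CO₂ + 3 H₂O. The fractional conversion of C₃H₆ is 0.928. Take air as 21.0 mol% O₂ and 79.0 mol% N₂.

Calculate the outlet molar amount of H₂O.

Stoichiometric O₂ = 4.5 × 163 = 733.5 mol; O₂ fed = 733.5 × 1.171 = 858.9 mol.
N₂ fed = 858.9 × 79/21 = 3231 mol.
Fuel reacted = 0.928 × 163 → ξ = 151.3 mol.
Outlet (n = n₀ + ν ξ):
  C₃H₆: 163 − 1(151.3) = 11.74
  O₂: 858.9 − 4.5(151.3) = 178.2
  N₂: 3231 (inert)
  CO₂: 0 + 3(151.3) = 453.8
  H₂O: 0 + 3(151.3) = 453.8

454 mol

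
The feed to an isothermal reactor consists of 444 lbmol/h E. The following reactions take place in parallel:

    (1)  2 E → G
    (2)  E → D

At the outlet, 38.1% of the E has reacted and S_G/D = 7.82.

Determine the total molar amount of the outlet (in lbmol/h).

365 lbmol/h

Conversion of E: E consumed = 0.381 × 444 = 169.2 lbmol/h = 2ξ₁ + 1ξ₂.
Selectivity: 1ξ₁ / (1ξ₂) = 7.82 → ξ₁ = 7.82 ξ₂.
Substitute: (2·7.82 + 1) ξ₂ = 169.2 → ξ₂ = 10.17 lbmol/h, ξ₁ = 79.5 lbmol/h.
Outlet amounts (n = n₀ + Σ ν·ξ):
  E: 444 − 2(79.5) − 1(10.17) = 274.8
  G: 0 + 1(79.5) = 79.5
  D: 0 + 1(10.17) = 10.17
Total out = 274.8 + 79.5 + 10.17 = 364.5 lbmol/h.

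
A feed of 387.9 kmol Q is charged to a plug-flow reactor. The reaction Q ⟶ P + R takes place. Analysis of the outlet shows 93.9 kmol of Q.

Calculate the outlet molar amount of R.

For Q: n = n₀ − 1ξ → 93.9 = 387.9 − 1ξ, giving ξ = 294 kmol.
Outlet amounts (n = n₀ + ν ξ):
  Q: 387.9 − 1(294) = 93.9
  P: 0 + 1(294) = 294
  R: 0 + 1(294) = 294

294 kmol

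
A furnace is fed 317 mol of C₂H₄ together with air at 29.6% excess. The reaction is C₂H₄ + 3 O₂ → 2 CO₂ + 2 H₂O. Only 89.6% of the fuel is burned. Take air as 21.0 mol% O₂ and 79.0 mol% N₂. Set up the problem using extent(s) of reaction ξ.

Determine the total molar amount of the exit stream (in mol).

Stoichiometric O₂ = 3 × 317 = 951 mol; O₂ fed = 951 × 1.296 = 1232 mol.
N₂ fed = 1232 × 79/21 = 4637 mol.
Fuel reacted = 0.896 × 317 → ξ = 284 mol.
Outlet (n = n₀ + ν ξ):
  C₂H₄: 317 − 1(284) = 32.97
  O₂: 1232 − 3(284) = 380.4
  N₂: 4637 (inert)
  CO₂: 0 + 2(284) = 568.1
  H₂O: 0 + 2(284) = 568.1
Total out = 32.97 + 380.4 + 4637 + 568.1 + 568.1 = 6186 mol.

6190 mol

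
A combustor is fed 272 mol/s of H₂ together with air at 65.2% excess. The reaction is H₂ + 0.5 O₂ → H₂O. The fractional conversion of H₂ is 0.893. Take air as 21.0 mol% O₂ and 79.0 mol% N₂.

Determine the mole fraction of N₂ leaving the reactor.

Stoichiometric O₂ = 0.5 × 272 = 136 mol/s; O₂ fed = 136 × 1.652 = 224.7 mol/s.
N₂ fed = 224.7 × 79/21 = 845.2 mol/s.
Fuel reacted = 0.893 × 272 → ξ = 242.9 mol/s.
Outlet (n = n₀ + ν ξ):
  H₂: 272 − 1(242.9) = 29.1
  O₂: 224.7 − 0.5(242.9) = 103.2
  N₂: 845.2 (inert)
  H₂O: 0 + 1(242.9) = 242.9
Total out = 1220 mol/s; y_N₂ = 845.2 / 1220 = 0.6925.

0.693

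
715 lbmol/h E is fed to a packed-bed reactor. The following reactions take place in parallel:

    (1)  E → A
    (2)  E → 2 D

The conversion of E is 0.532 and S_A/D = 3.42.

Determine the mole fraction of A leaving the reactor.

0.435

Conversion of E: E consumed = 0.532 × 715 = 380.4 lbmol/h = 1ξ₁ + 1ξ₂.
Selectivity: 1ξ₁ / (2ξ₂) = 3.42 → ξ₁ = 6.84 ξ₂.
Substitute: (1·6.84 + 1) ξ₂ = 380.4 → ξ₂ = 48.52 lbmol/h, ξ₁ = 331.9 lbmol/h.
Outlet amounts (n = n₀ + Σ ν·ξ):
  E: 715 − 1(331.9) − 1(48.52) = 334.6
  A: 0 + 1(331.9) = 331.9
  D: 0 + 2(48.52) = 97.04
Total out = 763.5 lbmol/h; y_A = 331.9 / 763.5 = 0.4346.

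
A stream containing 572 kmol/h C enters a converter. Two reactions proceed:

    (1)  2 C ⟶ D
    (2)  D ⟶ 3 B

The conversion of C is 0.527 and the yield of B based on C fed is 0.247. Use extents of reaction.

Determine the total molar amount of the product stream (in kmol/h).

515 kmol/h

Conversion of C: C consumed = 2ξ₁ = 0.527 × 572 → ξ₁ = 150.7 kmol/h.
Yield of B: 3ξ₂ / 572 = 0.247 → ξ₂ = 47.09 kmol/h.
Outlet amounts (n = n₀ + Σ ν·ξ):
  C: 572 − 2(150.7) = 270.6
  D: 0 + 1(150.7) − 1(47.09) = 103.6
  B: 0 + 3(47.09) = 141.3
Total out = 270.6 + 103.6 + 141.3 = 515.5 kmol/h.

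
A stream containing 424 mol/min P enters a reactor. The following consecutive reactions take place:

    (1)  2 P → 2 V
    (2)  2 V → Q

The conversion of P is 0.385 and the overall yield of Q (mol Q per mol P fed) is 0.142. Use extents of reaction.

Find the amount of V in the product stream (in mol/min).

42.8 mol/min

Conversion of P: P consumed = 2ξ₁ = 0.385 × 424 → ξ₁ = 81.62 mol/min.
Yield of Q: 1ξ₂ / 424 = 0.142 → ξ₂ = 60.21 mol/min.
Outlet amounts (n = n₀ + Σ ν·ξ):
  P: 424 − 2(81.62) = 260.8
  V: 0 + 2(81.62) − 2(60.21) = 42.82
  Q: 0 + 1(60.21) = 60.21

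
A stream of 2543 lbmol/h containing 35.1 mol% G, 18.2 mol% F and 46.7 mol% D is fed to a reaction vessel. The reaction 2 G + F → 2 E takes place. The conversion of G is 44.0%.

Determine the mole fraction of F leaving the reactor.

G reacted = 0.44 × 892.6 = 392.7 lbmol/h; ν_G = −2, so ξ = 392.7/2 = 196.4 lbmol/h.
Outlet amounts (n = n₀ + ν ξ):
  G: 892.6 − 2(196.4) = 499.9
  F: 462.8 − 1(196.4) = 266.5
  E: 0 + 2(196.4) = 392.7
  D: 1188 (inert)
Total out = 2347 lbmol/h; y_F = 266.5 / 2347 = 0.1135.

0.114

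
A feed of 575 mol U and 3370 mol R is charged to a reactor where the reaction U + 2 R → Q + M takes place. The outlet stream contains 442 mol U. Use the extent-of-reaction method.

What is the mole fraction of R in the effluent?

For U: n = n₀ − 1ξ → 442 = 575 − 1ξ, giving ξ = 133 mol.
Outlet amounts (n = n₀ + ν ξ):
  U: 575 − 1(133) = 442
  R: 3370 − 2(133) = 3104
  Q: 0 + 1(133) = 133
  M: 0 + 1(133) = 133
Total out = 3812 mol; y_R = 3104 / 3812 = 0.8143.

0.814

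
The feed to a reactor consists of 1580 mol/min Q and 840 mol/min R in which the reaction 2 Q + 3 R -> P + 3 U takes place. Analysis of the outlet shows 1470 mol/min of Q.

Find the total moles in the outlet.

2360 mol/min

For Q: n = n₀ − 2ξ → 1470 = 1580 − 2ξ, giving ξ = 55 mol/min.
Outlet amounts (n = n₀ + ν ξ):
  Q: 1580 − 2(55) = 1470
  R: 840 − 3(55) = 675
  P: 0 + 1(55) = 55
  U: 0 + 3(55) = 165
Total out = 1470 + 675 + 55 + 165 = 2365 mol/min.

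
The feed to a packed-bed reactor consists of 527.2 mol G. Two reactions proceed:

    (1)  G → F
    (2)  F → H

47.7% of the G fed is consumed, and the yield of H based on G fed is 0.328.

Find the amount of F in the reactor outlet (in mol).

Conversion of G: G consumed = 1ξ₁ = 0.477 × 527.2 → ξ₁ = 251.5 mol.
Yield of H: 1ξ₂ / 527.2 = 0.328 → ξ₂ = 172.9 mol.
Outlet amounts (n = n₀ + Σ ν·ξ):
  G: 527.2 − 1(251.5) = 275.7
  F: 0 + 1(251.5) − 1(172.9) = 78.55
  H: 0 + 1(172.9) = 172.9

78.6 mol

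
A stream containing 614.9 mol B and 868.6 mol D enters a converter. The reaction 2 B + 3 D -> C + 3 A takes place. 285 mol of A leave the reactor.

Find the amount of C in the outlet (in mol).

For A: n = n₀ + 3ξ → 285 = 0 + 3ξ, giving ξ = 95 mol.
Outlet amounts (n = n₀ + ν ξ):
  B: 614.9 − 2(95) = 424.9
  D: 868.6 − 3(95) = 583.6
  C: 0 + 1(95) = 95
  A: 0 + 3(95) = 285

95 mol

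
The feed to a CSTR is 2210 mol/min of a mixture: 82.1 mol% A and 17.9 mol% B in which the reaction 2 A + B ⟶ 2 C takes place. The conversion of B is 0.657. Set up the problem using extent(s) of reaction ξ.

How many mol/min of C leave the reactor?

B reacted = 0.657 × 395.6 = 259.9 mol/min; ν_B = −1, so ξ = 259.9/1 = 259.9 mol/min.
Outlet amounts (n = n₀ + ν ξ):
  A: 1814 − 2(259.9) = 1295
  B: 395.6 − 1(259.9) = 135.7
  C: 0 + 2(259.9) = 519.8

520 mol/min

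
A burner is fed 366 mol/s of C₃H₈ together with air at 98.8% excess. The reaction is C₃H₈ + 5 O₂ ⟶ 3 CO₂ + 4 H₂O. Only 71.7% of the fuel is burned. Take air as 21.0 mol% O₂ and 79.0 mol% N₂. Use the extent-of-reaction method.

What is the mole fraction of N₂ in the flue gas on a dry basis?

0.81

Stoichiometric O₂ = 5 × 366 = 1830 mol/s; O₂ fed = 1830 × 1.988 = 3638 mol/s.
N₂ fed = 3638 × 79/21 = 13690 mol/s.
Fuel reacted = 0.717 × 366 → ξ = 262.4 mol/s.
Outlet (n = n₀ + ν ξ):
  C₃H₈: 366 − 1(262.4) = 103.6
  O₂: 3638 − 5(262.4) = 2326
  N₂: 13690 (inert)
  CO₂: 0 + 3(262.4) = 787.3
  H₂O: 0 + 4(262.4) = 1050
Dry total = 16900 mol/s; y_N₂ (dry) = 13690 / 16900 = 0.8097.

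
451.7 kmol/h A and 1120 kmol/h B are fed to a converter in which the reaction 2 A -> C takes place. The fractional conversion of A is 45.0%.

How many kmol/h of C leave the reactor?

A reacted = 0.45 × 451.7 = 203.3 kmol/h; ν_A = −2, so ξ = 203.3/2 = 101.6 kmol/h.
Outlet amounts (n = n₀ + ν ξ):
  A: 451.7 − 2(101.6) = 248.4
  C: 0 + 1(101.6) = 101.6
  B: 1120 (inert)

102 kmol/h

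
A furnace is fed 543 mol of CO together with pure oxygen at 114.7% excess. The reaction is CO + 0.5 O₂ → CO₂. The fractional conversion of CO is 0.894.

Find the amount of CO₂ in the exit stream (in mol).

485 mol

Stoichiometric O₂ = 0.5 × 543 = 271.5 mol; O₂ fed = 271.5 × 2.147 = 582.9 mol.
Fuel reacted = 0.894 × 543 → ξ = 485.4 mol.
Outlet (n = n₀ + ν ξ):
  CO: 543 − 1(485.4) = 57.56
  O₂: 582.9 − 0.5(485.4) = 340.2
  CO₂: 0 + 1(485.4) = 485.4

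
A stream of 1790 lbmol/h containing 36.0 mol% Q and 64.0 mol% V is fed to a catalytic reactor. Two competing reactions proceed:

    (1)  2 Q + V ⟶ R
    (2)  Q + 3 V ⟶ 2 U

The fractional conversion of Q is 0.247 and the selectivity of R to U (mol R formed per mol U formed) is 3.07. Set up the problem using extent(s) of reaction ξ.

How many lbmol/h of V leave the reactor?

Conversion of Q: Q consumed = 0.247 × 644.4 = 159.2 lbmol/h = 2ξ₁ + 1ξ₂.
Selectivity: 1ξ₁ / (2ξ₂) = 3.07 → ξ₁ = 6.14 ξ₂.
Substitute: (2·6.14 + 1) ξ₂ = 159.2 → ξ₂ = 11.99 lbmol/h, ξ₁ = 73.59 lbmol/h.
Outlet amounts (n = n₀ + Σ ν·ξ):
  Q: 644.4 − 2(73.59) − 1(11.99) = 485.2
  V: 1146 − 1(73.59) − 3(11.99) = 1036
  R: 0 + 1(73.59) = 73.59
  U: 0 + 2(11.99) = 23.97

1040 lbmol/h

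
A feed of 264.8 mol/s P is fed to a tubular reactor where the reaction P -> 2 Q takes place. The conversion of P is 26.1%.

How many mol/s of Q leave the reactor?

138 mol/s

P reacted = 0.261 × 264.8 = 69.11 mol/s; ν_P = −1, so ξ = 69.11/1 = 69.11 mol/s.
Outlet amounts (n = n₀ + ν ξ):
  P: 264.8 − 1(69.11) = 195.7
  Q: 0 + 2(69.11) = 138.2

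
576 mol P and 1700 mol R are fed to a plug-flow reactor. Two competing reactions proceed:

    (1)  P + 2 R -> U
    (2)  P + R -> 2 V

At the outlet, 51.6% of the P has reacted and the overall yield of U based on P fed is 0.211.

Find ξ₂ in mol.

ξ₂ = 176 mol

Yield of U: 1ξ₁ / 576 = 0.211 → ξ₁ = 121.5 mol.
Conversion of P: 1ξ₁ + 1ξ₂ = 0.516 × 576 = 297.2 → ξ₂ = 175.7 mol.
Outlet amounts (n = n₀ + Σ ν·ξ):
  P: 576 − 1(121.5) − 1(175.7) = 278.8
  R: 1700 − 2(121.5) − 1(175.7) = 1281
  U: 0 + 1(121.5) = 121.5
  V: 0 + 2(175.7) = 351.4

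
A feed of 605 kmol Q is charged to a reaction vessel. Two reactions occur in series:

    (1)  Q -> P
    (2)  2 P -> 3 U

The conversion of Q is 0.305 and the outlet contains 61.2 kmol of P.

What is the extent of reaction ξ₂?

Conversion of Q: Q consumed = 1ξ₁ = 0.305 × 605 → ξ₁ = 184.5 kmol.
P balance: n_P = 0 + 1ξ₁ − 2ξ₂ = 61.2 → ξ₂ = (1·184.5 − 61.2)/2 = 61.66 kmol.
Outlet amounts (n = n₀ + Σ ν·ξ):
  Q: 605 − 1(184.5) = 420.5
  P: 0 + 1(184.5) − 2(61.66) = 61.2
  U: 0 + 3(61.66) = 185

ξ₂ = 61.7 kmol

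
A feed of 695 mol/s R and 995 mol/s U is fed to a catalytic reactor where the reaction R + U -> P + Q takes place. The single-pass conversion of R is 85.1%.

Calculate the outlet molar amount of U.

404 mol/s

R reacted = 0.851 × 695 = 591.4 mol/s; ν_R = −1, so ξ = 591.4/1 = 591.4 mol/s.
Outlet amounts (n = n₀ + ν ξ):
  R: 695 − 1(591.4) = 103.6
  U: 995 − 1(591.4) = 403.6
  P: 0 + 1(591.4) = 591.4
  Q: 0 + 1(591.4) = 591.4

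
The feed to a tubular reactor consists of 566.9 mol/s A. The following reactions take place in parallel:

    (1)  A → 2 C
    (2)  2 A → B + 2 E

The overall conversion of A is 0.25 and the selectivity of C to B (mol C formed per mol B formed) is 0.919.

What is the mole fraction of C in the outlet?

0.0813

Conversion of A: A consumed = 0.25 × 566.9 = 141.7 mol/s = 1ξ₁ + 2ξ₂.
Selectivity: 2ξ₁ / (1ξ₂) = 0.919 → ξ₁ = 0.4595 ξ₂.
Substitute: (1·0.4595 + 2) ξ₂ = 141.7 → ξ₂ = 57.62 mol/s, ξ₁ = 26.48 mol/s.
Outlet amounts (n = n₀ + Σ ν·ξ):
  A: 566.9 − 1(26.48) − 2(57.62) = 425.2
  C: 0 + 2(26.48) = 52.96
  B: 0 + 1(57.62) = 57.62
  E: 0 + 2(57.62) = 115.2
Total out = 651 mol/s; y_C = 52.96 / 651 = 0.08135.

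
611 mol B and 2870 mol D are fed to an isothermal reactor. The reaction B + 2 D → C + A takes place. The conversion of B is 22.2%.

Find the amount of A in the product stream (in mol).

B reacted = 0.222 × 611 = 135.6 mol; ν_B = −1, so ξ = 135.6/1 = 135.6 mol.
Outlet amounts (n = n₀ + ν ξ):
  B: 611 − 1(135.6) = 475.4
  D: 2870 − 2(135.6) = 2599
  C: 0 + 1(135.6) = 135.6
  A: 0 + 1(135.6) = 135.6

136 mol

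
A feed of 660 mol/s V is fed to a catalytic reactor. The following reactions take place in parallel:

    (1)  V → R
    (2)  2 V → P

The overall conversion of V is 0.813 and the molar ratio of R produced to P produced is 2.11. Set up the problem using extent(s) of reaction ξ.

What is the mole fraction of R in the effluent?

Conversion of V: V consumed = 0.813 × 660 = 536.6 mol/s = 1ξ₁ + 2ξ₂.
Selectivity: 1ξ₁ / (1ξ₂) = 2.11 → ξ₁ = 2.11 ξ₂.
Substitute: (1·2.11 + 2) ξ₂ = 536.6 → ξ₂ = 130.6 mol/s, ξ₁ = 275.5 mol/s.
Outlet amounts (n = n₀ + Σ ν·ξ):
  V: 660 − 1(275.5) − 2(130.6) = 123.4
  R: 0 + 1(275.5) = 275.5
  P: 0 + 1(130.6) = 130.6
Total out = 529.4 mol/s; y_R = 275.5 / 529.4 = 0.5203.

0.52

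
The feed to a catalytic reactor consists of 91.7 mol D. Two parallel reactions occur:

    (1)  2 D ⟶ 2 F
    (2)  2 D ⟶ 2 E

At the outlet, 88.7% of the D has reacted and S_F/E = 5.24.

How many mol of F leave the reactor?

68.3 mol

Conversion of D: D consumed = 0.887 × 91.7 = 81.34 mol = 2ξ₁ + 2ξ₂.
Selectivity: 2ξ₁ / (2ξ₂) = 5.24 → ξ₁ = 5.24 ξ₂.
Substitute: (2·5.24 + 2) ξ₂ = 81.34 → ξ₂ = 6.517 mol, ξ₁ = 34.15 mol.
Outlet amounts (n = n₀ + Σ ν·ξ):
  D: 91.7 − 2(34.15) − 2(6.517) = 10.36
  F: 0 + 2(34.15) = 68.3
  E: 0 + 2(6.517) = 13.03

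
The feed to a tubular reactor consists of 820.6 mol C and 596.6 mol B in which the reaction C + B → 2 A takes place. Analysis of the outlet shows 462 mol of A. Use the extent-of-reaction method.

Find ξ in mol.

For A: n = n₀ + 2ξ → 462 = 0 + 2ξ, giving ξ = 231 mol.
Outlet amounts (n = n₀ + ν ξ):
  C: 820.6 − 1(231) = 589.6
  B: 596.6 − 1(231) = 365.6
  A: 0 + 2(231) = 462

ξ = 231 mol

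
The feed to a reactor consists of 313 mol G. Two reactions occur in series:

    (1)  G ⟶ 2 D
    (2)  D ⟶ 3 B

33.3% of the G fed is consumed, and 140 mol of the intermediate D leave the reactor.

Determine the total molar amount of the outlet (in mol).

554 mol

Conversion of G: G consumed = 1ξ₁ = 0.333 × 313 → ξ₁ = 104.2 mol.
D balance: n_D = 0 + 2ξ₁ − 1ξ₂ = 140 → ξ₂ = (2·104.2 − 140)/1 = 68.46 mol.
Outlet amounts (n = n₀ + Σ ν·ξ):
  G: 313 − 1(104.2) = 208.8
  D: 0 + 2(104.2) − 1(68.46) = 140
  B: 0 + 3(68.46) = 205.4
Total out = 208.8 + 140 + 205.4 = 554.1 mol.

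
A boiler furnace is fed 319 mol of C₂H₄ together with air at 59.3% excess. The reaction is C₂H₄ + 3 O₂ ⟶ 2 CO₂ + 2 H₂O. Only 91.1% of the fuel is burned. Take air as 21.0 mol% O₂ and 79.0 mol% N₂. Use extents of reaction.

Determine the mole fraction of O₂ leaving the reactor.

0.0861

Stoichiometric O₂ = 3 × 319 = 957 mol; O₂ fed = 957 × 1.593 = 1525 mol.
N₂ fed = 1525 × 79/21 = 5735 mol.
Fuel reacted = 0.911 × 319 → ξ = 290.6 mol.
Outlet (n = n₀ + ν ξ):
  C₂H₄: 319 − 1(290.6) = 28.39
  O₂: 1525 − 3(290.6) = 652.7
  N₂: 5735 (inert)
  CO₂: 0 + 2(290.6) = 581.2
  H₂O: 0 + 2(290.6) = 581.2
Total out = 7579 mol; y_O₂ = 652.7 / 7579 = 0.08612.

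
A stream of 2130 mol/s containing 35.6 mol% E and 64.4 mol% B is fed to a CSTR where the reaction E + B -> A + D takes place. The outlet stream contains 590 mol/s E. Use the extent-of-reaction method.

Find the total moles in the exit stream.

For E: n = n₀ − 1ξ → 590 = 758.3 − 1ξ, giving ξ = 168.3 mol/s.
Outlet amounts (n = n₀ + ν ξ):
  E: 758.3 − 1(168.3) = 590
  B: 1372 − 1(168.3) = 1203
  A: 0 + 1(168.3) = 168.3
  D: 0 + 1(168.3) = 168.3
Total out = 590 + 1203 + 168.3 + 168.3 = 2130 mol/s.

2130 mol/s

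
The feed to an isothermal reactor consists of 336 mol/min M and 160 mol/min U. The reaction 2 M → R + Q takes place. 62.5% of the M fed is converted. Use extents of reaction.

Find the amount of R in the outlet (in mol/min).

105 mol/min

M reacted = 0.625 × 336 = 210 mol/min; ν_M = −2, so ξ = 210/2 = 105 mol/min.
Outlet amounts (n = n₀ + ν ξ):
  M: 336 − 2(105) = 126
  R: 0 + 1(105) = 105
  Q: 0 + 1(105) = 105
  U: 160 (inert)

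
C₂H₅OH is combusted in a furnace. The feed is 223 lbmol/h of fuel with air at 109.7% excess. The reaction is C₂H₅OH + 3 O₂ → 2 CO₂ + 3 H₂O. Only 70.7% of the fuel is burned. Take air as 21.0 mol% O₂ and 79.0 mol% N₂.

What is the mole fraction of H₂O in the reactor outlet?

0.067

Stoichiometric O₂ = 3 × 223 = 669 lbmol/h; O₂ fed = 669 × 2.097 = 1403 lbmol/h.
N₂ fed = 1403 × 79/21 = 5278 lbmol/h.
Fuel reacted = 0.707 × 223 → ξ = 157.7 lbmol/h.
Outlet (n = n₀ + ν ξ):
  C₂H₅OH: 223 − 1(157.7) = 65.34
  O₂: 1403 − 3(157.7) = 929.9
  N₂: 5278 (inert)
  CO₂: 0 + 2(157.7) = 315.3
  H₂O: 0 + 3(157.7) = 473
Total out = 7061 lbmol/h; y_H₂O = 473 / 7061 = 0.06698.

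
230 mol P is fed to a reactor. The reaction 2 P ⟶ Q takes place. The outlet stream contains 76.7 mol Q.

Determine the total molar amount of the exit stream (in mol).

153 mol

For Q: n = n₀ + 1ξ → 76.7 = 0 + 1ξ, giving ξ = 76.7 mol.
Outlet amounts (n = n₀ + ν ξ):
  P: 230 − 2(76.7) = 76.6
  Q: 0 + 1(76.7) = 76.7
Total out = 76.6 + 76.7 = 153.3 mol.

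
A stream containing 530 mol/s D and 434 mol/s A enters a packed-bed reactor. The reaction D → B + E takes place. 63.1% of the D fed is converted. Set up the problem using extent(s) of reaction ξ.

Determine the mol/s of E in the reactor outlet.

334 mol/s

D reacted = 0.631 × 530 = 334.4 mol/s; ν_D = −1, so ξ = 334.4/1 = 334.4 mol/s.
Outlet amounts (n = n₀ + ν ξ):
  D: 530 − 1(334.4) = 195.6
  B: 0 + 1(334.4) = 334.4
  E: 0 + 1(334.4) = 334.4
  A: 434 (inert)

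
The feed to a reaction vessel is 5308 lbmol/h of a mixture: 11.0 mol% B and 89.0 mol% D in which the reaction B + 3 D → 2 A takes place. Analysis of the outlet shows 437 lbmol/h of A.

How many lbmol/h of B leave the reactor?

For A: n = n₀ + 2ξ → 437 = 0 + 2ξ, giving ξ = 218.5 lbmol/h.
Outlet amounts (n = n₀ + ν ξ):
  B: 583.9 − 1(218.5) = 365.4
  D: 4724 − 3(218.5) = 4069
  A: 0 + 2(218.5) = 437

365 lbmol/h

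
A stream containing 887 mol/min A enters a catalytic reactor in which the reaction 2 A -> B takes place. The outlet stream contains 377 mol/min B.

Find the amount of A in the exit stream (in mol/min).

For B: n = n₀ + 1ξ → 377 = 0 + 1ξ, giving ξ = 377 mol/min.
Outlet amounts (n = n₀ + ν ξ):
  A: 887 − 2(377) = 133
  B: 0 + 1(377) = 377

133 mol/min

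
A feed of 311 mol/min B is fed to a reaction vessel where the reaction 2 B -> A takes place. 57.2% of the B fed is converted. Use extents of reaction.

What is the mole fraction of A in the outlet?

B reacted = 0.572 × 311 = 177.9 mol/min; ν_B = −2, so ξ = 177.9/2 = 88.95 mol/min.
Outlet amounts (n = n₀ + ν ξ):
  B: 311 − 2(88.95) = 133.1
  A: 0 + 1(88.95) = 88.95
Total out = 222.1 mol/min; y_A = 88.95 / 222.1 = 0.4006.

0.401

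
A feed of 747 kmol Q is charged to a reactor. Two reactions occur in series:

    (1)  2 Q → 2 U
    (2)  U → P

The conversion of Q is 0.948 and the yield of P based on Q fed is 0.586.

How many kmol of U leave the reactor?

270 kmol

Conversion of Q: Q consumed = 2ξ₁ = 0.948 × 747 → ξ₁ = 354.1 kmol.
Yield of P: 1ξ₂ / 747 = 0.586 → ξ₂ = 437.7 kmol.
Outlet amounts (n = n₀ + Σ ν·ξ):
  Q: 747 − 2(354.1) = 38.84
  U: 0 + 2(354.1) − 1(437.7) = 270.4
  P: 0 + 1(437.7) = 437.7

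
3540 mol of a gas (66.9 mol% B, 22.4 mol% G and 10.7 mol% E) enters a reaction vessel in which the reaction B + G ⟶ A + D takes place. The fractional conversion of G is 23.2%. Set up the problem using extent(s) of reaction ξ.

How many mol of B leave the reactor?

2180 mol

G reacted = 0.232 × 793 = 184 mol; ν_G = −1, so ξ = 184/1 = 184 mol.
Outlet amounts (n = n₀ + ν ξ):
  B: 2368 − 1(184) = 2184
  G: 793 − 1(184) = 609
  A: 0 + 1(184) = 184
  D: 0 + 1(184) = 184
  E: 378.8 (inert)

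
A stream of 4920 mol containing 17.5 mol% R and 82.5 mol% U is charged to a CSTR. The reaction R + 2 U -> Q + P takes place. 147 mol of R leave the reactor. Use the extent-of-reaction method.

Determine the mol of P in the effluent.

For R: n = n₀ − 1ξ → 147 = 861 − 1ξ, giving ξ = 714 mol.
Outlet amounts (n = n₀ + ν ξ):
  R: 861 − 1(714) = 147
  U: 4059 − 2(714) = 2631
  Q: 0 + 1(714) = 714
  P: 0 + 1(714) = 714

714 mol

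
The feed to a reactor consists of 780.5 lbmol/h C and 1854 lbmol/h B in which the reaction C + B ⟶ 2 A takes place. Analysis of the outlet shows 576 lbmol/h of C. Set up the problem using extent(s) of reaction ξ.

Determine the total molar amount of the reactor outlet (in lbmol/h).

2630 lbmol/h

For C: n = n₀ − 1ξ → 576 = 780.5 − 1ξ, giving ξ = 204.5 lbmol/h.
Outlet amounts (n = n₀ + ν ξ):
  C: 780.5 − 1(204.5) = 576
  B: 1854 − 1(204.5) = 1650
  A: 0 + 2(204.5) = 409
Total out = 576 + 1650 + 409 = 2634 lbmol/h.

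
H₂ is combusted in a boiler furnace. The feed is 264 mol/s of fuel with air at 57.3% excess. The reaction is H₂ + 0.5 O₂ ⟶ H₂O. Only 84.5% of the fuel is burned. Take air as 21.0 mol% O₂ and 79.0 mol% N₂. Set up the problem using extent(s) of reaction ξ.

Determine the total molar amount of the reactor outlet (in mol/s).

Stoichiometric O₂ = 0.5 × 264 = 132 mol/s; O₂ fed = 132 × 1.573 = 207.6 mol/s.
N₂ fed = 207.6 × 79/21 = 781.1 mol/s.
Fuel reacted = 0.845 × 264 → ξ = 223.1 mol/s.
Outlet (n = n₀ + ν ξ):
  H₂: 264 − 1(223.1) = 40.92
  O₂: 207.6 − 0.5(223.1) = 96.1
  N₂: 781.1 (inert)
  H₂O: 0 + 1(223.1) = 223.1
Total out = 40.92 + 96.1 + 781.1 + 223.1 = 1141 mol/s.

1140 mol/s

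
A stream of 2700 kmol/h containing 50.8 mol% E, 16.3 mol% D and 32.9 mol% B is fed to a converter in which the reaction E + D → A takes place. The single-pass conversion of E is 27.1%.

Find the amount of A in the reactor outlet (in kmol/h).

372 kmol/h

E reacted = 0.271 × 1372 = 371.7 kmol/h; ν_E = −1, so ξ = 371.7/1 = 371.7 kmol/h.
Outlet amounts (n = n₀ + ν ξ):
  E: 1372 − 1(371.7) = 999.9
  D: 440.1 − 1(371.7) = 68.4
  A: 0 + 1(371.7) = 371.7
  B: 888.3 (inert)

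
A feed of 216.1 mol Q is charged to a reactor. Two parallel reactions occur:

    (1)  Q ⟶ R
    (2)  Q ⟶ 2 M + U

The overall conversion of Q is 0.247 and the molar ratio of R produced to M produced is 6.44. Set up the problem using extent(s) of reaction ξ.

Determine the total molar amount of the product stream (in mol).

224 mol

Conversion of Q: Q consumed = 0.247 × 216.1 = 53.38 mol = 1ξ₁ + 1ξ₂.
Selectivity: 1ξ₁ / (2ξ₂) = 6.44 → ξ₁ = 12.88 ξ₂.
Substitute: (1·12.88 + 1) ξ₂ = 53.38 → ξ₂ = 3.846 mol, ξ₁ = 49.53 mol.
Outlet amounts (n = n₀ + Σ ν·ξ):
  Q: 216.1 − 1(49.53) − 1(3.846) = 162.7
  R: 0 + 1(49.53) = 49.53
  M: 0 + 2(3.846) = 7.691
  U: 0 + 1(3.846) = 3.846
Total out = 162.7 + 49.53 + 7.691 + 3.846 = 223.8 mol.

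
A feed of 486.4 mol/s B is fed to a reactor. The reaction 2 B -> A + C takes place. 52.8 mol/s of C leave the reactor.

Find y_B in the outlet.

For C: n = n₀ + 1ξ → 52.8 = 0 + 1ξ, giving ξ = 52.8 mol/s.
Outlet amounts (n = n₀ + ν ξ):
  B: 486.4 − 2(52.8) = 380.8
  A: 0 + 1(52.8) = 52.8
  C: 0 + 1(52.8) = 52.8
Total out = 486.4 mol/s; y_B = 380.8 / 486.4 = 0.7829.

0.783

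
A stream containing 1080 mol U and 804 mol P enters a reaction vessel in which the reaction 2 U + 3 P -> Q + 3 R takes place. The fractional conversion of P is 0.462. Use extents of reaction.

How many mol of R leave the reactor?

P reacted = 0.462 × 804 = 371.4 mol; ν_P = −3, so ξ = 371.4/3 = 123.8 mol.
Outlet amounts (n = n₀ + ν ξ):
  U: 1080 − 2(123.8) = 832.4
  P: 804 − 3(123.8) = 432.6
  Q: 0 + 1(123.8) = 123.8
  R: 0 + 3(123.8) = 371.4

371 mol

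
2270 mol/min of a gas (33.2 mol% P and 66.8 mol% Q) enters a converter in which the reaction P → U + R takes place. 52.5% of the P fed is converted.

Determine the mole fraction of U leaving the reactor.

0.148

P reacted = 0.525 × 753.6 = 395.7 mol/min; ν_P = −1, so ξ = 395.7/1 = 395.7 mol/min.
Outlet amounts (n = n₀ + ν ξ):
  P: 753.6 − 1(395.7) = 358
  U: 0 + 1(395.7) = 395.7
  R: 0 + 1(395.7) = 395.7
  Q: 1516 (inert)
Total out = 2666 mol/min; y_U = 395.7 / 2666 = 0.1484.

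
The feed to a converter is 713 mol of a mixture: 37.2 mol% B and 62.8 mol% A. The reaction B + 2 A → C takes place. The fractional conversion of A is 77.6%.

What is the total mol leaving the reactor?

366 mol

A reacted = 0.776 × 447.8 = 347.5 mol; ν_A = −2, so ξ = 347.5/2 = 173.7 mol.
Outlet amounts (n = n₀ + ν ξ):
  B: 265.2 − 1(173.7) = 91.5
  A: 447.8 − 2(173.7) = 100.3
  C: 0 + 1(173.7) = 173.7
Total out = 91.5 + 100.3 + 173.7 = 365.5 mol.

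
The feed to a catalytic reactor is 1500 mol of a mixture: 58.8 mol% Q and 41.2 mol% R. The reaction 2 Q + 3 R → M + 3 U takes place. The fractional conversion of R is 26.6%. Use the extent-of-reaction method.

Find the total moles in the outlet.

1450 mol

R reacted = 0.266 × 618 = 164.4 mol; ν_R = −3, so ξ = 164.4/3 = 54.8 mol.
Outlet amounts (n = n₀ + ν ξ):
  Q: 882 − 2(54.8) = 772.4
  R: 618 − 3(54.8) = 453.6
  M: 0 + 1(54.8) = 54.8
  U: 0 + 3(54.8) = 164.4
Total out = 772.4 + 453.6 + 54.8 + 164.4 = 1445 mol.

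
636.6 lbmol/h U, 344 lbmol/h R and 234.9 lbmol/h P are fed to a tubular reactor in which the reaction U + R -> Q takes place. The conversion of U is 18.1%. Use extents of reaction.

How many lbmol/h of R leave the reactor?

229 lbmol/h

U reacted = 0.181 × 636.6 = 115.2 lbmol/h; ν_U = −1, so ξ = 115.2/1 = 115.2 lbmol/h.
Outlet amounts (n = n₀ + ν ξ):
  U: 636.6 − 1(115.2) = 521.4
  R: 344 − 1(115.2) = 228.8
  Q: 0 + 1(115.2) = 115.2
  P: 234.9 (inert)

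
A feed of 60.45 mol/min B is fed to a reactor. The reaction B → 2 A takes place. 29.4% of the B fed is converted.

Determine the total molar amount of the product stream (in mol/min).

B reacted = 0.294 × 60.45 = 17.77 mol/min; ν_B = −1, so ξ = 17.77/1 = 17.77 mol/min.
Outlet amounts (n = n₀ + ν ξ):
  B: 60.45 − 1(17.77) = 42.68
  A: 0 + 2(17.77) = 35.54
Total out = 42.68 + 35.54 = 78.22 mol/min.

78.2 mol/min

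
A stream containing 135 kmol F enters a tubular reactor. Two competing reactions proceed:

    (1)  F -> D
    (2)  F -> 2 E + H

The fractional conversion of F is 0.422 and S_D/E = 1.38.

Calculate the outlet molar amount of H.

Conversion of F: F consumed = 0.422 × 135 = 56.97 kmol = 1ξ₁ + 1ξ₂.
Selectivity: 1ξ₁ / (2ξ₂) = 1.38 → ξ₁ = 2.76 ξ₂.
Substitute: (1·2.76 + 1) ξ₂ = 56.97 → ξ₂ = 15.15 kmol, ξ₁ = 41.82 kmol.
Outlet amounts (n = n₀ + Σ ν·ξ):
  F: 135 − 1(41.82) − 1(15.15) = 78.03
  D: 0 + 1(41.82) = 41.82
  E: 0 + 2(15.15) = 30.3
  H: 0 + 1(15.15) = 15.15

15.2 kmol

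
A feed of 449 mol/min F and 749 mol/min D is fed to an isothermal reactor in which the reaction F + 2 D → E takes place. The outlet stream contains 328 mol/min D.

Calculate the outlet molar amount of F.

238 mol/min

For D: n = n₀ − 2ξ → 328 = 749 − 2ξ, giving ξ = 210.5 mol/min.
Outlet amounts (n = n₀ + ν ξ):
  F: 449 − 1(210.5) = 238.5
  D: 749 − 2(210.5) = 328
  E: 0 + 1(210.5) = 210.5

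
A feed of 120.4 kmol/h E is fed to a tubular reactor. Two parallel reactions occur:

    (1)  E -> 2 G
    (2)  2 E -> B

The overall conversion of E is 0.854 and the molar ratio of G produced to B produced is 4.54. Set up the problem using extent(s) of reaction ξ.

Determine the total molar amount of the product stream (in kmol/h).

151 kmol/h

Conversion of E: E consumed = 0.854 × 120.4 = 102.8 kmol/h = 1ξ₁ + 2ξ₂.
Selectivity: 2ξ₁ / (1ξ₂) = 4.54 → ξ₁ = 2.27 ξ₂.
Substitute: (1·2.27 + 2) ξ₂ = 102.8 → ξ₂ = 24.08 kmol/h, ξ₁ = 54.66 kmol/h.
Outlet amounts (n = n₀ + Σ ν·ξ):
  E: 120.4 − 1(54.66) − 2(24.08) = 17.58
  G: 0 + 2(54.66) = 109.3
  B: 0 + 1(24.08) = 24.08
Total out = 17.58 + 109.3 + 24.08 = 151 kmol/h.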